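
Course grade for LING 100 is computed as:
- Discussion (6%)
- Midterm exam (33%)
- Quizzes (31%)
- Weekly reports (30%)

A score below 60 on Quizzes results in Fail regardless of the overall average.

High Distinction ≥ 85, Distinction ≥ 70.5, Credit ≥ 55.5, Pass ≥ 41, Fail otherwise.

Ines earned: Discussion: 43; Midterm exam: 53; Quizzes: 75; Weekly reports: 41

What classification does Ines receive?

Quizzes score 75 ≥ 60: minimum met.
Weighted total:
  Discussion 43 × 0.06 = 2.58
  Midterm exam 53 × 0.33 = 17.49
  Quizzes 75 × 0.31 = 23.25
  Weekly reports 41 × 0.3 = 12.3
Sum = 55.62
55.62 is ≥ 55.5 and < 70.5 → Credit

Credit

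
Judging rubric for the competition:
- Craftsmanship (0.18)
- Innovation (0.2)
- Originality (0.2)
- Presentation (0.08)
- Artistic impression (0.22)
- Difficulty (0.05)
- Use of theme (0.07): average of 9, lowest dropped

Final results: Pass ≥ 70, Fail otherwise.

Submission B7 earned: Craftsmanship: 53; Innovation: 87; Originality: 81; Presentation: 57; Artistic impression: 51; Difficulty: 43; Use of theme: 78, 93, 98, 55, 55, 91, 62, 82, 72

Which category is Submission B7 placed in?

Fail

Use of theme: drop 55 → average of remaining 8 = 631/8 = 78.875
Weighted total:
  Craftsmanship 53 × 0.18 = 9.54
  Innovation 87 × 0.2 = 17.4
  Originality 81 × 0.2 = 16.2
  Presentation 57 × 0.08 = 4.56
  Artistic impression 51 × 0.22 = 11.22
  Difficulty 43 × 0.05 = 2.15
  Use of theme 78.875 × 0.07 = 5.52125
Sum = 66.59125
66.59125 < 70 → Fail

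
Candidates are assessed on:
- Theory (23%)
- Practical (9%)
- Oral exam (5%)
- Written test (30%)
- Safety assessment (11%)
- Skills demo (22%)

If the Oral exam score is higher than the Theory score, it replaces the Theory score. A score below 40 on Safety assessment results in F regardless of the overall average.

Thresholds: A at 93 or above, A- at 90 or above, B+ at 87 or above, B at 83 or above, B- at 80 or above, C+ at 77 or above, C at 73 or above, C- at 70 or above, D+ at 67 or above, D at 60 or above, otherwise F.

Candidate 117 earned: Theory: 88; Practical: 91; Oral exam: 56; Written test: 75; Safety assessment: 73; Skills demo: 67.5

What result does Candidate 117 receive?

Oral exam (56) ≤ Theory (88), so Theory stays at 88.
Safety assessment score 73 ≥ 40: minimum met.
Weighted total:
  Theory 88 × 0.23 = 20.24
  Practical 91 × 0.09 = 8.19
  Oral exam 56 × 0.05 = 2.8
  Written test 75 × 0.3 = 22.5
  Safety assessment 73 × 0.11 = 8.03
  Skills demo 67.5 × 0.22 = 14.85
Sum = 76.61
76.61 is ≥ 73 and < 77 → C

C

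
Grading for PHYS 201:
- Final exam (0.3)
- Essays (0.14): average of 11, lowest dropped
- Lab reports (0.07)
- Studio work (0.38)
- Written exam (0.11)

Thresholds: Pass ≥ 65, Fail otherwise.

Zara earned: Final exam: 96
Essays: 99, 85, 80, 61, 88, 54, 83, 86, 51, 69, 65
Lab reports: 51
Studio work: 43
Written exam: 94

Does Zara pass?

Pass

Essays: drop 51 → average of remaining 10 = 770/10 = 77
Weighted total:
  Final exam 96 × 0.3 = 28.8
  Essays 77 × 0.14 = 10.78
  Lab reports 51 × 0.07 = 3.57
  Studio work 43 × 0.38 = 16.34
  Written exam 94 × 0.11 = 10.34
Sum = 69.83
69.83 ≥ 65 → Pass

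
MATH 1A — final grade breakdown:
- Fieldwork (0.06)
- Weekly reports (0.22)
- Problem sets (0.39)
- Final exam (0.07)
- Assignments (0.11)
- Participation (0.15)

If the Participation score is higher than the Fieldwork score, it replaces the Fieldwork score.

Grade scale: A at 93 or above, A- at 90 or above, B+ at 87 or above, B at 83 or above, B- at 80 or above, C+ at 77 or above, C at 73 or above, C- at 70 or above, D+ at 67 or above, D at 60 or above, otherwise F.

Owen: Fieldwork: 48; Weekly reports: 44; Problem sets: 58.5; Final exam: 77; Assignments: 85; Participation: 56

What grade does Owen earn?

F

Participation (56) > Fieldwork (48), so Fieldwork counts as 56.
Weighted total:
  Fieldwork 56 × 0.06 = 3.36
  Weekly reports 44 × 0.22 = 9.68
  Problem sets 58.5 × 0.39 = 22.815
  Final exam 77 × 0.07 = 5.39
  Assignments 85 × 0.11 = 9.35
  Participation 56 × 0.15 = 8.4
Sum = 58.995
58.995 < 60 → F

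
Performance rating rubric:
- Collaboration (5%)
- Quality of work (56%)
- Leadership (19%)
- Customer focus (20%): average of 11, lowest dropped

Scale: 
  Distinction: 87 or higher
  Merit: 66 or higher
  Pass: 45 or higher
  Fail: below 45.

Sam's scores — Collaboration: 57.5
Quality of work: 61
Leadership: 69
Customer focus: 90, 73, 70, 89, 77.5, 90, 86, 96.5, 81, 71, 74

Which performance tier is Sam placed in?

Customer focus: drop 70 → average of remaining 10 = 828/10 = 82.8
Weighted total:
  Collaboration 57.5 × 0.05 = 2.875
  Quality of work 61 × 0.56 = 34.16
  Leadership 69 × 0.19 = 13.11
  Customer focus 82.8 × 0.2 = 16.56
Sum = 66.705
66.705 is ≥ 66 and < 87 → Merit

Merit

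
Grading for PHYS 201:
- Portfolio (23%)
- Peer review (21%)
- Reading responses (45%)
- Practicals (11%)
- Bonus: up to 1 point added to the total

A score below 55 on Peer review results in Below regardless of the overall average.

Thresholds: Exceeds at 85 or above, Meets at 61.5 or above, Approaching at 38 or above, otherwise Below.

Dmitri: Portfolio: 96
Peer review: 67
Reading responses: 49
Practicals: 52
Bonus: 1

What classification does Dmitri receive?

Meets

Peer review score 67 ≥ 55: minimum met.
Weighted total:
  Portfolio 96 × 0.23 = 22.08
  Peer review 67 × 0.21 = 14.07
  Reading responses 49 × 0.45 = 22.05
  Practicals 52 × 0.11 = 5.72
Sum = 63.92
Bonus: 63.92 + 1 = 64.92
64.92 is ≥ 61.5 and < 85 → Meets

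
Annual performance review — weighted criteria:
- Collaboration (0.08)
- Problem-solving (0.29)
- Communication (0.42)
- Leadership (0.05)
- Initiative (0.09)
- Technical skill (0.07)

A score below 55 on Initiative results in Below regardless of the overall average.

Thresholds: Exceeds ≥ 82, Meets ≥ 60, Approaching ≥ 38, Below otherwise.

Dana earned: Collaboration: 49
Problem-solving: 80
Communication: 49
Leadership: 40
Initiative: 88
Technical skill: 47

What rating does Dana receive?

Meets

Initiative score 88 ≥ 55: minimum met.
Weighted total:
  Collaboration 49 × 0.08 = 3.92
  Problem-solving 80 × 0.29 = 23.2
  Communication 49 × 0.42 = 20.58
  Leadership 40 × 0.05 = 2
  Initiative 88 × 0.09 = 7.92
  Technical skill 47 × 0.07 = 3.29
Sum = 60.91
60.91 is ≥ 60 and < 82 → Meets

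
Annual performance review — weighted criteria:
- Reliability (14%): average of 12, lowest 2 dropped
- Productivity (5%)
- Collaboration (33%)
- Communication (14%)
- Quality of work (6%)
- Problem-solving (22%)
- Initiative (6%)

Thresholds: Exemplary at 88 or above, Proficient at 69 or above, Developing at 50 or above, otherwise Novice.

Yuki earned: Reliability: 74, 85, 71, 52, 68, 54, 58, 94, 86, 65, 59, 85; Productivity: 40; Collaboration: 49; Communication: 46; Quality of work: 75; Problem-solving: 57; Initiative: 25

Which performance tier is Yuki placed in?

Reliability: drop 52, 54 → average of remaining 10 = 745/10 = 74.5
Weighted total:
  Reliability 74.5 × 0.14 = 10.43
  Productivity 40 × 0.05 = 2
  Collaboration 49 × 0.33 = 16.17
  Communication 46 × 0.14 = 6.44
  Quality of work 75 × 0.06 = 4.5
  Problem-solving 57 × 0.22 = 12.54
  Initiative 25 × 0.06 = 1.5
Sum = 53.58
53.58 is ≥ 50 and < 69 → Developing

Developing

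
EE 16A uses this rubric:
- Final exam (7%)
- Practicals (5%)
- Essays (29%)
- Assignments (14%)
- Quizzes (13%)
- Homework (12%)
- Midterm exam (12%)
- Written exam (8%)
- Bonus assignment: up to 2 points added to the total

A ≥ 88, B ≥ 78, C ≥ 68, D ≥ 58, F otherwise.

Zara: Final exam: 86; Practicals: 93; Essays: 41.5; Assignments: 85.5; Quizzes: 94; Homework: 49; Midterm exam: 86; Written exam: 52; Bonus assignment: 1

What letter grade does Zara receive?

Weighted total:
  Final exam 86 × 0.07 = 6.02
  Practicals 93 × 0.05 = 4.65
  Essays 41.5 × 0.29 = 12.035
  Assignments 85.5 × 0.14 = 11.97
  Quizzes 94 × 0.13 = 12.22
  Homework 49 × 0.12 = 5.88
  Midterm exam 86 × 0.12 = 10.32
  Written exam 52 × 0.08 = 4.16
Sum = 67.255
Bonus assignment: 67.255 + 1 = 68.255
68.255 is ≥ 68 and < 78 → C

C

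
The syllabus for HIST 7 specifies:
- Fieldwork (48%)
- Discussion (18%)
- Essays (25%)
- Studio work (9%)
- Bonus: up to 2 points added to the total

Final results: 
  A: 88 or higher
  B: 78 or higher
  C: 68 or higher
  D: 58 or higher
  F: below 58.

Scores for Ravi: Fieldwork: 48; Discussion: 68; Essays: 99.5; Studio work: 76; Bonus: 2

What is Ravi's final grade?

Weighted total:
  Fieldwork 48 × 0.48 = 23.04
  Discussion 68 × 0.18 = 12.24
  Essays 99.5 × 0.25 = 24.875
  Studio work 76 × 0.09 = 6.84
Sum = 66.995
Bonus: 66.995 + 2 = 68.995
68.995 is ≥ 68 and < 78 → C

C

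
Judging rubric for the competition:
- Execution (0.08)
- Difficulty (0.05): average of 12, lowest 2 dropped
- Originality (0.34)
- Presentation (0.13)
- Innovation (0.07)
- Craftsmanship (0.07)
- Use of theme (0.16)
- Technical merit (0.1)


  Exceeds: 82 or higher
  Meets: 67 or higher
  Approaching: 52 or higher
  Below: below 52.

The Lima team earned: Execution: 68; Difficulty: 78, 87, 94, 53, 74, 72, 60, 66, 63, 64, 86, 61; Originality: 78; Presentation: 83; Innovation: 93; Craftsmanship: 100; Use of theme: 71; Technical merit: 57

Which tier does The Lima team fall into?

Difficulty: drop 53, 60 → average of remaining 10 = 745/10 = 74.5
Weighted total:
  Execution 68 × 0.08 = 5.44
  Difficulty 74.5 × 0.05 = 3.725
  Originality 78 × 0.34 = 26.52
  Presentation 83 × 0.13 = 10.79
  Innovation 93 × 0.07 = 6.51
  Craftsmanship 100 × 0.07 = 7
  Use of theme 71 × 0.16 = 11.36
  Technical merit 57 × 0.1 = 5.7
Sum = 77.045
77.045 is ≥ 67 and < 82 → Meets

Meets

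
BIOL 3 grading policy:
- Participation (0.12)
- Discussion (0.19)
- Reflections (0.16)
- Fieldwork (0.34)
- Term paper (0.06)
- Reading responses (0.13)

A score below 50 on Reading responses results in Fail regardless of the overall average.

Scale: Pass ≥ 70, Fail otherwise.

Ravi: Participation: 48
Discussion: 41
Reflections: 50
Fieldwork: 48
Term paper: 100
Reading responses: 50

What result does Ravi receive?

Reading responses score 50 ≥ 50: minimum met.
Weighted total:
  Participation 48 × 0.12 = 5.76
  Discussion 41 × 0.19 = 7.79
  Reflections 50 × 0.16 = 8
  Fieldwork 48 × 0.34 = 16.32
  Term paper 100 × 0.06 = 6
  Reading responses 50 × 0.13 = 6.5
Sum = 50.37
50.37 < 70 → Fail

Fail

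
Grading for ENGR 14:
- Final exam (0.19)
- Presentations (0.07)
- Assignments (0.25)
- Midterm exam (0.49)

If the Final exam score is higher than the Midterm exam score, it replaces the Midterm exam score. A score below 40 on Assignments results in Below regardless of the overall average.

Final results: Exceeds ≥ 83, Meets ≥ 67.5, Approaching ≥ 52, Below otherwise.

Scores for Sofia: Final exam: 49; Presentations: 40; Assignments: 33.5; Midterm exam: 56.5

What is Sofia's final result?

Below

Final exam (49) ≤ Midterm exam (56.5), so Midterm exam stays at 56.5.
Assignments score 33.5 < 40: minimum not met.
Weighted total:
  Final exam 49 × 0.19 = 9.31
  Presentations 40 × 0.07 = 2.8
  Assignments 33.5 × 0.25 = 8.375
  Midterm exam 56.5 × 0.49 = 27.685
Sum = 48.17
Because the Assignments minimum was not met, the result is Below.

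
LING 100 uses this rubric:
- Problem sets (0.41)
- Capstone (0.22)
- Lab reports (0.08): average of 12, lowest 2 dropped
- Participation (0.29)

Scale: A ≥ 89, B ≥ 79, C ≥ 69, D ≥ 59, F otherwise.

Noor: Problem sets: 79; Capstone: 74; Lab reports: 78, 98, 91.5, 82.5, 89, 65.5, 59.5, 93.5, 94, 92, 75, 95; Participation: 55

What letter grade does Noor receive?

Lab reports: drop 59.5, 65.5 → average of remaining 10 = 888.5/10 = 88.85
Weighted total:
  Problem sets 79 × 0.41 = 32.39
  Capstone 74 × 0.22 = 16.28
  Lab reports 88.85 × 0.08 = 7.108
  Participation 55 × 0.29 = 15.95
Sum = 71.728
71.728 is ≥ 69 and < 79 → C

C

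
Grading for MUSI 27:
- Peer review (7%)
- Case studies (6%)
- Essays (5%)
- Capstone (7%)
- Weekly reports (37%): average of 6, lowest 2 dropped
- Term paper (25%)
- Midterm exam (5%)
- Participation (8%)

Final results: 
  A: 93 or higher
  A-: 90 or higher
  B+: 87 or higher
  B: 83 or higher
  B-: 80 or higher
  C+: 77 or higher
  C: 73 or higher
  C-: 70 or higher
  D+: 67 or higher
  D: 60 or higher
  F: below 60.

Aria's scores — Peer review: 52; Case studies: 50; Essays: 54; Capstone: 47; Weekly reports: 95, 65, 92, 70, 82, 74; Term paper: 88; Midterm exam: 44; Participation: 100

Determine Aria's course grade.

Weekly reports: drop 65, 70 → average of remaining 4 = 343/4 = 85.75
Weighted total:
  Peer review 52 × 0.07 = 3.64
  Case studies 50 × 0.06 = 3
  Essays 54 × 0.05 = 2.7
  Capstone 47 × 0.07 = 3.29
  Weekly reports 85.75 × 0.37 = 31.7275
  Term paper 88 × 0.25 = 22
  Midterm exam 44 × 0.05 = 2.2
  Participation 100 × 0.08 = 8
Sum = 76.5575
76.5575 is ≥ 73 and < 77 → C

C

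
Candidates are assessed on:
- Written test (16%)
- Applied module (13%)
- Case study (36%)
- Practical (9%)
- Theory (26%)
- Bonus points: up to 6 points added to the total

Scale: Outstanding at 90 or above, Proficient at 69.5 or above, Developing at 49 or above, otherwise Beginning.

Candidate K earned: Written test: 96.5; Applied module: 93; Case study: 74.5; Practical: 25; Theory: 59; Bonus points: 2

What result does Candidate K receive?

Proficient

Weighted total:
  Written test 96.5 × 0.16 = 15.44
  Applied module 93 × 0.13 = 12.09
  Case study 74.5 × 0.36 = 26.82
  Practical 25 × 0.09 = 2.25
  Theory 59 × 0.26 = 15.34
Sum = 71.94
Bonus points: 71.94 + 2 = 73.94
73.94 is ≥ 69.5 and < 90 → Proficient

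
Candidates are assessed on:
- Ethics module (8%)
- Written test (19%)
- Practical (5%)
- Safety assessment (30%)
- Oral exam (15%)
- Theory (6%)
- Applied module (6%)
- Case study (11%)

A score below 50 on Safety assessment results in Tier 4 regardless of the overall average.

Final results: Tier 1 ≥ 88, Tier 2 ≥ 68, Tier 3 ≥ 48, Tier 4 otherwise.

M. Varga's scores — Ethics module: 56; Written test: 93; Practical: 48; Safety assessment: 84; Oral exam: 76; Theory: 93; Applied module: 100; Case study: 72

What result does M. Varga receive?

Tier 2

Safety assessment score 84 ≥ 50: minimum met.
Weighted total:
  Ethics module 56 × 0.08 = 4.48
  Written test 93 × 0.19 = 17.67
  Practical 48 × 0.05 = 2.4
  Safety assessment 84 × 0.3 = 25.2
  Oral exam 76 × 0.15 = 11.4
  Theory 93 × 0.06 = 5.58
  Applied module 100 × 0.06 = 6
  Case study 72 × 0.11 = 7.92
Sum = 80.65
80.65 is ≥ 68 and < 88 → Tier 2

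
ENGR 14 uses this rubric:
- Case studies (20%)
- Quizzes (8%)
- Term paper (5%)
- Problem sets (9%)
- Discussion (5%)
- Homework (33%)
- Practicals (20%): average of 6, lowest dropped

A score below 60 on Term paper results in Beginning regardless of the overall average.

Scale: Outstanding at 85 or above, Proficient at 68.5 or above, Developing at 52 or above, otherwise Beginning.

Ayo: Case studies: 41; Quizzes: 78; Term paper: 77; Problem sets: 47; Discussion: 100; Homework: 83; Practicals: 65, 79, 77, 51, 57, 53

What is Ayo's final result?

Practicals: drop 51 → average of remaining 5 = 331/5 = 66.2
Term paper score 77 ≥ 60: minimum met.
Weighted total:
  Case studies 41 × 0.2 = 8.2
  Quizzes 78 × 0.08 = 6.24
  Term paper 77 × 0.05 = 3.85
  Problem sets 47 × 0.09 = 4.23
  Discussion 100 × 0.05 = 5
  Homework 83 × 0.33 = 27.39
  Practicals 66.2 × 0.2 = 13.24
Sum = 68.15
68.15 is ≥ 52 and < 68.5 → Developing

Developing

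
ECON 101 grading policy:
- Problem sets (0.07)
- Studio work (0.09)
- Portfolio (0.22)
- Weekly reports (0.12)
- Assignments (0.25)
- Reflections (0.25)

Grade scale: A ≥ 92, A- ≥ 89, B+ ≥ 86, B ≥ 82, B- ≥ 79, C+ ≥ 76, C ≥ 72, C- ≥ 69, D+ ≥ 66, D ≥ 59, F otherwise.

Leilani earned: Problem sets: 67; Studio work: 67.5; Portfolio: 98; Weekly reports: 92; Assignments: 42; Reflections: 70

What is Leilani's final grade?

C-

Weighted total:
  Problem sets 67 × 0.07 = 4.69
  Studio work 67.5 × 0.09 = 6.075
  Portfolio 98 × 0.22 = 21.56
  Weekly reports 92 × 0.12 = 11.04
  Assignments 42 × 0.25 = 10.5
  Reflections 70 × 0.25 = 17.5
Sum = 71.365
71.365 is ≥ 69 and < 72 → C-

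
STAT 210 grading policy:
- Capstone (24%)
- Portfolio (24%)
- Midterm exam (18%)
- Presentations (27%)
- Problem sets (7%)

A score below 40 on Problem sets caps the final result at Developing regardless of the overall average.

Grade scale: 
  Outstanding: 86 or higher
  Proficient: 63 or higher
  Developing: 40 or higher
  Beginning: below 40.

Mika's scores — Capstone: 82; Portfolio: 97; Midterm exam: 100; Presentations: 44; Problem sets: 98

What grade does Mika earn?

Problem sets score 98 ≥ 40: minimum met.
Weighted total:
  Capstone 82 × 0.24 = 19.68
  Portfolio 97 × 0.24 = 23.28
  Midterm exam 100 × 0.18 = 18
  Presentations 44 × 0.27 = 11.88
  Problem sets 98 × 0.07 = 6.86
Sum = 79.7
79.7 is ≥ 63 and < 86 → Proficient

Proficient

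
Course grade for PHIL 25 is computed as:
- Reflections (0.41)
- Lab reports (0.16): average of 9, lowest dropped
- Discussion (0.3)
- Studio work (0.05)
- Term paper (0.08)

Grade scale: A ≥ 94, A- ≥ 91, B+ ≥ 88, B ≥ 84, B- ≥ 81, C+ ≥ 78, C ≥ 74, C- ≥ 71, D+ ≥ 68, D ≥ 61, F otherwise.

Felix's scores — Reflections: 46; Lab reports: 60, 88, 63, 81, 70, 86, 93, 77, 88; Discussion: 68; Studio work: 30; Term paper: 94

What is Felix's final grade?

Lab reports: drop 60 → average of remaining 8 = 646/8 = 80.75
Weighted total:
  Reflections 46 × 0.41 = 18.86
  Lab reports 80.75 × 0.16 = 12.92
  Discussion 68 × 0.3 = 20.4
  Studio work 30 × 0.05 = 1.5
  Term paper 94 × 0.08 = 7.52
Sum = 61.2
61.2 is ≥ 61 and < 68 → D

D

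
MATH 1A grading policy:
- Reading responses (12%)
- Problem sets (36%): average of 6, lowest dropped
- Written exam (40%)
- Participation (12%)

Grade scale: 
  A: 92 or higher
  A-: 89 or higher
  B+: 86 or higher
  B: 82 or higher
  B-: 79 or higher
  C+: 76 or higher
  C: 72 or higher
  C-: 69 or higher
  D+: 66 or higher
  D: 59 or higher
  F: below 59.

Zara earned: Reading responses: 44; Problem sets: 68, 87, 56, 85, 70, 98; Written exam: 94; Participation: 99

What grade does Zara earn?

B

Problem sets: drop 56 → average of remaining 5 = 408/5 = 81.6
Weighted total:
  Reading responses 44 × 0.12 = 5.28
  Problem sets 81.6 × 0.36 = 29.376
  Written exam 94 × 0.4 = 37.6
  Participation 99 × 0.12 = 11.88
Sum = 84.136
84.136 is ≥ 82 and < 86 → B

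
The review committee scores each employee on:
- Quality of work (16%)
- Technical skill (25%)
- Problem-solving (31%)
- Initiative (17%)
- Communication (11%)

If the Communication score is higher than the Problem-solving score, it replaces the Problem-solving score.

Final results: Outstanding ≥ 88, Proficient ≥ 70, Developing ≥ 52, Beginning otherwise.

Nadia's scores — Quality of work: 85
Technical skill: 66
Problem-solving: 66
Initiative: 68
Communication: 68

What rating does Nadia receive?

Proficient

Communication (68) > Problem-solving (66), so Problem-solving counts as 68.
Weighted total:
  Quality of work 85 × 0.16 = 13.6
  Technical skill 66 × 0.25 = 16.5
  Problem-solving 68 × 0.31 = 21.08
  Initiative 68 × 0.17 = 11.56
  Communication 68 × 0.11 = 7.48
Sum = 70.22
70.22 is ≥ 70 and < 88 → Proficient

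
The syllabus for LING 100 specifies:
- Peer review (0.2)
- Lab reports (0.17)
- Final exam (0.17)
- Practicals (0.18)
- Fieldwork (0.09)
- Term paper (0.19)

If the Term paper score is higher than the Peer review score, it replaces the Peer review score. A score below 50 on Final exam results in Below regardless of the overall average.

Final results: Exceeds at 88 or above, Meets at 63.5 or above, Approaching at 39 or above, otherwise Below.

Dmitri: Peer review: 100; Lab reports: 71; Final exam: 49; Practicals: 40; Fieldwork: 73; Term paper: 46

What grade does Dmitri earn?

Below

Term paper (46) ≤ Peer review (100), so Peer review stays at 100.
Final exam score 49 < 50: minimum not met.
Weighted total:
  Peer review 100 × 0.2 = 20
  Lab reports 71 × 0.17 = 12.07
  Final exam 49 × 0.17 = 8.33
  Practicals 40 × 0.18 = 7.2
  Fieldwork 73 × 0.09 = 6.57
  Term paper 46 × 0.19 = 8.74
Sum = 62.91
Because the Final exam minimum was not met, the result is Below.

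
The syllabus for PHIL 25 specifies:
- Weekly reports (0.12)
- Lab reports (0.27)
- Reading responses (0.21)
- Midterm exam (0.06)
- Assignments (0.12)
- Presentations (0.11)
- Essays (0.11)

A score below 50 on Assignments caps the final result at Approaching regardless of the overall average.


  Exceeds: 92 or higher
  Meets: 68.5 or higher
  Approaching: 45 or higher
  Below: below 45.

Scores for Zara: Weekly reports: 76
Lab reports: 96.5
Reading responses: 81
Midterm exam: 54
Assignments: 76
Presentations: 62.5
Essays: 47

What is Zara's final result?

Assignments score 76 ≥ 50: minimum met.
Weighted total:
  Weekly reports 76 × 0.12 = 9.12
  Lab reports 96.5 × 0.27 = 26.055
  Reading responses 81 × 0.21 = 17.01
  Midterm exam 54 × 0.06 = 3.24
  Assignments 76 × 0.12 = 9.12
  Presentations 62.5 × 0.11 = 6.875
  Essays 47 × 0.11 = 5.17
Sum = 76.59
76.59 is ≥ 68.5 and < 92 → Meets

Meets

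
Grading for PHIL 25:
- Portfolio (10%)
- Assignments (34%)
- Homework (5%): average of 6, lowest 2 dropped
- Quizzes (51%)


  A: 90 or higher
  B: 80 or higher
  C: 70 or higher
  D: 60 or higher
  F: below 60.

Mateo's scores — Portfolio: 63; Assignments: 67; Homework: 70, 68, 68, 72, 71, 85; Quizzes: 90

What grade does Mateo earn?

Homework: drop 68, 68 → average of remaining 4 = 298/4 = 74.5
Weighted total:
  Portfolio 63 × 0.1 = 6.3
  Assignments 67 × 0.34 = 22.78
  Homework 74.5 × 0.05 = 3.725
  Quizzes 90 × 0.51 = 45.9
Sum = 78.705
78.705 is ≥ 70 and < 80 → C

C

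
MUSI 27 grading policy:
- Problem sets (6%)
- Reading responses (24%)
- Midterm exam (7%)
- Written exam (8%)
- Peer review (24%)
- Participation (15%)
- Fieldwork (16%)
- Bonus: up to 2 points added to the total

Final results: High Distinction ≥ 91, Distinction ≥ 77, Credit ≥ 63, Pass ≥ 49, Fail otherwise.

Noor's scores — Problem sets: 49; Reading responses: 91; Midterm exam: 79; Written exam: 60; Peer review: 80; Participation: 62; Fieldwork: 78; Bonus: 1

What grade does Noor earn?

Distinction

Weighted total:
  Problem sets 49 × 0.06 = 2.94
  Reading responses 91 × 0.24 = 21.84
  Midterm exam 79 × 0.07 = 5.53
  Written exam 60 × 0.08 = 4.8
  Peer review 80 × 0.24 = 19.2
  Participation 62 × 0.15 = 9.3
  Fieldwork 78 × 0.16 = 12.48
Sum = 76.09
Bonus: 76.09 + 1 = 77.09
77.09 is ≥ 77 and < 91 → Distinction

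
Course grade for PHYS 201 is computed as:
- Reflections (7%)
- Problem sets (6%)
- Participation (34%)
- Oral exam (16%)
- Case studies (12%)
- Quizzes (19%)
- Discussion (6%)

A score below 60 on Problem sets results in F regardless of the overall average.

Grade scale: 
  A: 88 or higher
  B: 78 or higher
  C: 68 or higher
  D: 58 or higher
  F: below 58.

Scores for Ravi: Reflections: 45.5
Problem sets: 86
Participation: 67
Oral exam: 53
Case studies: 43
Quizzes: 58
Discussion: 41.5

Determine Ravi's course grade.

D

Problem sets score 86 ≥ 60: minimum met.
Weighted total:
  Reflections 45.5 × 0.07 = 3.185
  Problem sets 86 × 0.06 = 5.16
  Participation 67 × 0.34 = 22.78
  Oral exam 53 × 0.16 = 8.48
  Case studies 43 × 0.12 = 5.16
  Quizzes 58 × 0.19 = 11.02
  Discussion 41.5 × 0.06 = 2.49
Sum = 58.275
58.275 is ≥ 58 and < 68 → D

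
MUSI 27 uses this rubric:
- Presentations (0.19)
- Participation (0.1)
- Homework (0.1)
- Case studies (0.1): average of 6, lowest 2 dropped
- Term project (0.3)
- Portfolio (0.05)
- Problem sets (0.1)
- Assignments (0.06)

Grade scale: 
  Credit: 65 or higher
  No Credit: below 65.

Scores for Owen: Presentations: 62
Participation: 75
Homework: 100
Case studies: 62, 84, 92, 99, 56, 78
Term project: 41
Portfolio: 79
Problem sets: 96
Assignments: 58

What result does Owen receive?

Credit

Case studies: drop 56, 62 → average of remaining 4 = 353/4 = 88.25
Weighted total:
  Presentations 62 × 0.19 = 11.78
  Participation 75 × 0.1 = 7.5
  Homework 100 × 0.1 = 10
  Case studies 88.25 × 0.1 = 8.825
  Term project 41 × 0.3 = 12.3
  Portfolio 79 × 0.05 = 3.95
  Problem sets 96 × 0.1 = 9.6
  Assignments 58 × 0.06 = 3.48
Sum = 67.435
67.435 ≥ 65 → Credit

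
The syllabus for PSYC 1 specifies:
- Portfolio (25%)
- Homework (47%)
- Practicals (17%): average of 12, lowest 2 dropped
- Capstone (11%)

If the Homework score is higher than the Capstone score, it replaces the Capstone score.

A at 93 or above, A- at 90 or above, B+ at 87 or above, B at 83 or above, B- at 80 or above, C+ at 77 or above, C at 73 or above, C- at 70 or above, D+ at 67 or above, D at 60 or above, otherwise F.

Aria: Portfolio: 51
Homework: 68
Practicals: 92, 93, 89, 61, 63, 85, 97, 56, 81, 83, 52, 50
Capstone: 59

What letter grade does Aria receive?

D

Practicals: drop 50, 52 → average of remaining 10 = 800/10 = 80
Homework (68) > Capstone (59), so Capstone counts as 68.
Weighted total:
  Portfolio 51 × 0.25 = 12.75
  Homework 68 × 0.47 = 31.96
  Practicals 80 × 0.17 = 13.6
  Capstone 68 × 0.11 = 7.48
Sum = 65.79
65.79 is ≥ 60 and < 67 → D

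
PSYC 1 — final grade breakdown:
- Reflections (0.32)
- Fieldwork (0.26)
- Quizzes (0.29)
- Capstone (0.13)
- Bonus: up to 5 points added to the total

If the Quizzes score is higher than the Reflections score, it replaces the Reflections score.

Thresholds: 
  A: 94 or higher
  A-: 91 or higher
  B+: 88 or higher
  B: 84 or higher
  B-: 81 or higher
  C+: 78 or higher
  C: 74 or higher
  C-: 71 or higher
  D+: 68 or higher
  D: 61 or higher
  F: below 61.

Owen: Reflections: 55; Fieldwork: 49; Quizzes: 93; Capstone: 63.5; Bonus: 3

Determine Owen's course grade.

Quizzes (93) > Reflections (55), so Reflections counts as 93.
Weighted total:
  Reflections 93 × 0.32 = 29.76
  Fieldwork 49 × 0.26 = 12.74
  Quizzes 93 × 0.29 = 26.97
  Capstone 63.5 × 0.13 = 8.255
Sum = 77.725
Bonus: 77.725 + 3 = 80.725
80.725 is ≥ 78 and < 81 → C+

C+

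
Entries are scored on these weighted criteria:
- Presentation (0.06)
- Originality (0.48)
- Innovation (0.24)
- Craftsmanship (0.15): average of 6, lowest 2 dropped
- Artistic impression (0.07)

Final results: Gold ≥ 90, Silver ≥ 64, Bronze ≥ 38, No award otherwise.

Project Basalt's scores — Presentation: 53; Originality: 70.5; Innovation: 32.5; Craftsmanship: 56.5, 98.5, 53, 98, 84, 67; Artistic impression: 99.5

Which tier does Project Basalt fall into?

Silver

Craftsmanship: drop 53, 56.5 → average of remaining 4 = 347.5/4 = 86.875
Weighted total:
  Presentation 53 × 0.06 = 3.18
  Originality 70.5 × 0.48 = 33.84
  Innovation 32.5 × 0.24 = 7.8
  Craftsmanship 86.875 × 0.15 = 13.03125
  Artistic impression 99.5 × 0.07 = 6.965
Sum = 64.81625
64.81625 is ≥ 64 and < 90 → Silver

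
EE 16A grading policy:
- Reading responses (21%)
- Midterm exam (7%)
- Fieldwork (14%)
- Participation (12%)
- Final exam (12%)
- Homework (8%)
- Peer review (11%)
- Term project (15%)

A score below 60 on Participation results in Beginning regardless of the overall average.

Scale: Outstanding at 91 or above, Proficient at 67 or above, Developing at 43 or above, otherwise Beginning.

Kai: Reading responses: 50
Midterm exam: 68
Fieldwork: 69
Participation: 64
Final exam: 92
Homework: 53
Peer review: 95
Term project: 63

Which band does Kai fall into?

Participation score 64 ≥ 60: minimum met.
Weighted total:
  Reading responses 50 × 0.21 = 10.5
  Midterm exam 68 × 0.07 = 4.76
  Fieldwork 69 × 0.14 = 9.66
  Participation 64 × 0.12 = 7.68
  Final exam 92 × 0.12 = 11.04
  Homework 53 × 0.08 = 4.24
  Peer review 95 × 0.11 = 10.45
  Term project 63 × 0.15 = 9.45
Sum = 67.78
67.78 is ≥ 67 and < 91 → Proficient

Proficient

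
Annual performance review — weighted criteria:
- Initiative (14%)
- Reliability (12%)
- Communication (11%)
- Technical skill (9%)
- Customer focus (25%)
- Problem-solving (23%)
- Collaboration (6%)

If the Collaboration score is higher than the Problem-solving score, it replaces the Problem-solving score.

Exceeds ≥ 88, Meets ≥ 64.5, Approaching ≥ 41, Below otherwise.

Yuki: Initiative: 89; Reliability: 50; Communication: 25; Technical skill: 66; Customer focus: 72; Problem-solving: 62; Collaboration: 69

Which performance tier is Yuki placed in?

Collaboration (69) > Problem-solving (62), so Problem-solving counts as 69.
Weighted total:
  Initiative 89 × 0.14 = 12.46
  Reliability 50 × 0.12 = 6
  Communication 25 × 0.11 = 2.75
  Technical skill 66 × 0.09 = 5.94
  Customer focus 72 × 0.25 = 18
  Problem-solving 69 × 0.23 = 15.87
  Collaboration 69 × 0.06 = 4.14
Sum = 65.16
65.16 is ≥ 64.5 and < 88 → Meets

Meets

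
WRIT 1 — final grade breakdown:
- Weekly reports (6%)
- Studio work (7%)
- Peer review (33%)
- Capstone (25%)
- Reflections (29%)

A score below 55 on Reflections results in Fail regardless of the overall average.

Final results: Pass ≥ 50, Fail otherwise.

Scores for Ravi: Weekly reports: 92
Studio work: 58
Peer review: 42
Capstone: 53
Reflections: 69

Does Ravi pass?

Pass

Reflections score 69 ≥ 55: minimum met.
Weighted total:
  Weekly reports 92 × 0.06 = 5.52
  Studio work 58 × 0.07 = 4.06
  Peer review 42 × 0.33 = 13.86
  Capstone 53 × 0.25 = 13.25
  Reflections 69 × 0.29 = 20.01
Sum = 56.7
56.7 ≥ 50 → Pass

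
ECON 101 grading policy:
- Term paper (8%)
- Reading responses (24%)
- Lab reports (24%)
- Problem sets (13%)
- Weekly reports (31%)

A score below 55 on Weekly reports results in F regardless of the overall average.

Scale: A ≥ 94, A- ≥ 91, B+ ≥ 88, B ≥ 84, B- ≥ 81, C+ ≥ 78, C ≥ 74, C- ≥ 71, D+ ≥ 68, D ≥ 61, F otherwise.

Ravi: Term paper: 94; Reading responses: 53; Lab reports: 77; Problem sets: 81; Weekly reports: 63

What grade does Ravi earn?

D+

Weekly reports score 63 ≥ 55: minimum met.
Weighted total:
  Term paper 94 × 0.08 = 7.52
  Reading responses 53 × 0.24 = 12.72
  Lab reports 77 × 0.24 = 18.48
  Problem sets 81 × 0.13 = 10.53
  Weekly reports 63 × 0.31 = 19.53
Sum = 68.78
68.78 is ≥ 68 and < 71 → D+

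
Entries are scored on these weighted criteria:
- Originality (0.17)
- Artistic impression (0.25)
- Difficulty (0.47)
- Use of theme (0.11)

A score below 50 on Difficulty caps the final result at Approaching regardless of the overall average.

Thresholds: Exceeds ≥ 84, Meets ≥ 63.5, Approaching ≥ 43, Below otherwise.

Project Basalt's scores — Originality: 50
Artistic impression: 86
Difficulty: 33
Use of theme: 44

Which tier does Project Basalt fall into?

Approaching

Difficulty score 33 < 50: minimum not met.
Weighted total:
  Originality 50 × 0.17 = 8.5
  Artistic impression 86 × 0.25 = 21.5
  Difficulty 33 × 0.47 = 15.51
  Use of theme 44 × 0.11 = 4.84
Sum = 50.35
50.35 would be Approaching; cap at Approaching applies → Approaching.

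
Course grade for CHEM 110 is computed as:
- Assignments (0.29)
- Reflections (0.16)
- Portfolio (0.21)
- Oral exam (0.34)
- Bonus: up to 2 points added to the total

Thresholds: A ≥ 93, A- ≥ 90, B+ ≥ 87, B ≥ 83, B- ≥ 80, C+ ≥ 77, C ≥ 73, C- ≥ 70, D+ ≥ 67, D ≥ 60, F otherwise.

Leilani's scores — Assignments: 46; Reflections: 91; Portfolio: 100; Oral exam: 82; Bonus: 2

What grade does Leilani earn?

Weighted total:
  Assignments 46 × 0.29 = 13.34
  Reflections 91 × 0.16 = 14.56
  Portfolio 100 × 0.21 = 21
  Oral exam 82 × 0.34 = 27.88
Sum = 76.78
Bonus: 76.78 + 2 = 78.78
78.78 is ≥ 77 and < 80 → C+

C+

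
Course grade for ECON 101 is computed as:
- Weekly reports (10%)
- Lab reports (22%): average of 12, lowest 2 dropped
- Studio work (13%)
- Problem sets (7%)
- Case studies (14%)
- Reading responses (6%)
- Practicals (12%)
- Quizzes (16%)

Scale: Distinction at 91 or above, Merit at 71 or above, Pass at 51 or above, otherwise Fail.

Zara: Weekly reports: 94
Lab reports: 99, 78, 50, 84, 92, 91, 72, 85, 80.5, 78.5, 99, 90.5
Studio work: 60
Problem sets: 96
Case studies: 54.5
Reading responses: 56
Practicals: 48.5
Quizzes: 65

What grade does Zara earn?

Lab reports: drop 50, 72 → average of remaining 10 = 877.5/10 = 87.75
Weighted total:
  Weekly reports 94 × 0.1 = 9.4
  Lab reports 87.75 × 0.22 = 19.305
  Studio work 60 × 0.13 = 7.8
  Problem sets 96 × 0.07 = 6.72
  Case studies 54.5 × 0.14 = 7.63
  Reading responses 56 × 0.06 = 3.36
  Practicals 48.5 × 0.12 = 5.82
  Quizzes 65 × 0.16 = 10.4
Sum = 70.435
70.435 is ≥ 51 and < 71 → Pass

Pass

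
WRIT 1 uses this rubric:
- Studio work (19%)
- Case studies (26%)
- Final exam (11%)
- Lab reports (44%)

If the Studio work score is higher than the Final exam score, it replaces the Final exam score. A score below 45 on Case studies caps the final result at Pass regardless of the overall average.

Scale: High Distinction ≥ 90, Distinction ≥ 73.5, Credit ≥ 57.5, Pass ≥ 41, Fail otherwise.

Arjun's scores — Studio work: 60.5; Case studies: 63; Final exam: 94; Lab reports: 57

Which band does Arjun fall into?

Credit

Studio work (60.5) ≤ Final exam (94), so Final exam stays at 94.
Case studies score 63 ≥ 45: minimum met.
Weighted total:
  Studio work 60.5 × 0.19 = 11.495
  Case studies 63 × 0.26 = 16.38
  Final exam 94 × 0.11 = 10.34
  Lab reports 57 × 0.44 = 25.08
Sum = 63.295
63.295 is ≥ 57.5 and < 73.5 → Credit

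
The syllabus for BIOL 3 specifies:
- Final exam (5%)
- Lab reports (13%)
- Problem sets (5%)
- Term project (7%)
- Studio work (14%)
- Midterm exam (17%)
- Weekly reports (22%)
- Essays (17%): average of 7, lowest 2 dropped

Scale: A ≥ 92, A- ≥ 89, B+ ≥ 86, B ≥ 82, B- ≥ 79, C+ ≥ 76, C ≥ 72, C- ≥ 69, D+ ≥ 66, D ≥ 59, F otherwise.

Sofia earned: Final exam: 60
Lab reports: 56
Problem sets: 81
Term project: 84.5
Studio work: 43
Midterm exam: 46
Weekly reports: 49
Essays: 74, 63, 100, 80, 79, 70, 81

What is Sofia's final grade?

F

Essays: drop 63, 70 → average of remaining 5 = 414/5 = 82.8
Weighted total:
  Final exam 60 × 0.05 = 3
  Lab reports 56 × 0.13 = 7.28
  Problem sets 81 × 0.05 = 4.05
  Term project 84.5 × 0.07 = 5.915
  Studio work 43 × 0.14 = 6.02
  Midterm exam 46 × 0.17 = 7.82
  Weekly reports 49 × 0.22 = 10.78
  Essays 82.8 × 0.17 = 14.076
Sum = 58.941
58.941 < 59 → F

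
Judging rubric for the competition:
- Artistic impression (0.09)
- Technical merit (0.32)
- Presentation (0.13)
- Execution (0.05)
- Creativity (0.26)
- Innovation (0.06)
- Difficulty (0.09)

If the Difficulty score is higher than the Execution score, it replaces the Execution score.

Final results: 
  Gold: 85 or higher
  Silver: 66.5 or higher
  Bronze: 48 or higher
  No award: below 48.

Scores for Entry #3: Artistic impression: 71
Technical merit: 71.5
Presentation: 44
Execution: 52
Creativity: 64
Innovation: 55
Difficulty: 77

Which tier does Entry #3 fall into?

Difficulty (77) > Execution (52), so Execution counts as 77.
Weighted total:
  Artistic impression 71 × 0.09 = 6.39
  Technical merit 71.5 × 0.32 = 22.88
  Presentation 44 × 0.13 = 5.72
  Execution 77 × 0.05 = 3.85
  Creativity 64 × 0.26 = 16.64
  Innovation 55 × 0.06 = 3.3
  Difficulty 77 × 0.09 = 6.93
Sum = 65.71
65.71 is ≥ 48 and < 66.5 → Bronze

Bronze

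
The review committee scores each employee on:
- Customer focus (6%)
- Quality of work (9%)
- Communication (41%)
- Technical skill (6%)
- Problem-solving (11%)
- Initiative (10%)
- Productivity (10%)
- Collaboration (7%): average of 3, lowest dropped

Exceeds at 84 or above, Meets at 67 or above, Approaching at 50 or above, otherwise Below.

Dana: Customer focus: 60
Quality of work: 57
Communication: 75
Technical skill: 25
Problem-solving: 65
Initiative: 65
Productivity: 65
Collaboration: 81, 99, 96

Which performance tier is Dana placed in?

Collaboration: drop 81 → average of remaining 2 = 195/2 = 97.5
Weighted total:
  Customer focus 60 × 0.06 = 3.6
  Quality of work 57 × 0.09 = 5.13
  Communication 75 × 0.41 = 30.75
  Technical skill 25 × 0.06 = 1.5
  Problem-solving 65 × 0.11 = 7.15
  Initiative 65 × 0.1 = 6.5
  Productivity 65 × 0.1 = 6.5
  Collaboration 97.5 × 0.07 = 6.825
Sum = 67.955
67.955 is ≥ 67 and < 84 → Meets

Meets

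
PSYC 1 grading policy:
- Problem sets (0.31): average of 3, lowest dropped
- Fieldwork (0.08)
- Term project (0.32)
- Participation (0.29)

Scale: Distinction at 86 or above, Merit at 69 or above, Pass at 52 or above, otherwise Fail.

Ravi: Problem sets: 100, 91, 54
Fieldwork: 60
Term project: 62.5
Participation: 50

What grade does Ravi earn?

Problem sets: drop 54 → average of remaining 2 = 191/2 = 95.5
Weighted total:
  Problem sets 95.5 × 0.31 = 29.605
  Fieldwork 60 × 0.08 = 4.8
  Term project 62.5 × 0.32 = 20
  Participation 50 × 0.29 = 14.5
Sum = 68.905
68.905 is ≥ 52 and < 69 → Pass

Pass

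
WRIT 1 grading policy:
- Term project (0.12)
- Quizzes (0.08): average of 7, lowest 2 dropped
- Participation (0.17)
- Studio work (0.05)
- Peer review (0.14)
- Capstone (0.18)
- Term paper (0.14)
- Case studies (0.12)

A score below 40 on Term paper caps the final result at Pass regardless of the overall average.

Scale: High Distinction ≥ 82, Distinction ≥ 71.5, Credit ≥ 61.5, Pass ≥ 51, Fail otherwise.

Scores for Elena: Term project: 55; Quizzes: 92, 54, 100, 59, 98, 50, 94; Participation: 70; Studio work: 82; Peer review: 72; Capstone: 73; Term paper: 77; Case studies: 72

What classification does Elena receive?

Quizzes: drop 50, 54 → average of remaining 5 = 443/5 = 88.6
Term paper score 77 ≥ 40: minimum met.
Weighted total:
  Term project 55 × 0.12 = 6.6
  Quizzes 88.6 × 0.08 = 7.088
  Participation 70 × 0.17 = 11.9
  Studio work 82 × 0.05 = 4.1
  Peer review 72 × 0.14 = 10.08
  Capstone 73 × 0.18 = 13.14
  Term paper 77 × 0.14 = 10.78
  Case studies 72 × 0.12 = 8.64
Sum = 72.328
72.328 is ≥ 71.5 and < 82 → Distinction

Distinction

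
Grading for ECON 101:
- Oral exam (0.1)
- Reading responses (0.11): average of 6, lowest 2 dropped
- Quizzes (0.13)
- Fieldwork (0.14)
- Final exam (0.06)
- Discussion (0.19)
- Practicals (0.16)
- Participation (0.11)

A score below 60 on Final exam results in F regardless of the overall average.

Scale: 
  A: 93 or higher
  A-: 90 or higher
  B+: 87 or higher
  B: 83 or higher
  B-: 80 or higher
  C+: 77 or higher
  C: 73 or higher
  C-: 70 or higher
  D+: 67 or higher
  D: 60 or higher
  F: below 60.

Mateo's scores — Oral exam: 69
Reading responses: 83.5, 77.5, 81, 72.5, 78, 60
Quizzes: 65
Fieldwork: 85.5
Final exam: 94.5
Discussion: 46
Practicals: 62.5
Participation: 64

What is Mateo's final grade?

D+

Reading responses: drop 60, 72.5 → average of remaining 4 = 320/4 = 80
Final exam score 94.5 ≥ 60: minimum met.
Weighted total:
  Oral exam 69 × 0.1 = 6.9
  Reading responses 80 × 0.11 = 8.8
  Quizzes 65 × 0.13 = 8.45
  Fieldwork 85.5 × 0.14 = 11.97
  Final exam 94.5 × 0.06 = 5.67
  Discussion 46 × 0.19 = 8.74
  Practicals 62.5 × 0.16 = 10
  Participation 64 × 0.11 = 7.04
Sum = 67.57
67.57 is ≥ 67 and < 70 → D+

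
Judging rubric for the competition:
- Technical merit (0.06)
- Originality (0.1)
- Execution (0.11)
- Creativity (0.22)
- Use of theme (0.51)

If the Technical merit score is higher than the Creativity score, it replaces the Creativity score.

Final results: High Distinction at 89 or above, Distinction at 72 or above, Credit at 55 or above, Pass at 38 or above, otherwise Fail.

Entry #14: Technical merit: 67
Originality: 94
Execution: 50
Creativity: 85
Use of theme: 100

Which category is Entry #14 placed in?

Technical merit (67) ≤ Creativity (85), so Creativity stays at 85.
Weighted total:
  Technical merit 67 × 0.06 = 4.02
  Originality 94 × 0.1 = 9.4
  Execution 50 × 0.11 = 5.5
  Creativity 85 × 0.22 = 18.7
  Use of theme 100 × 0.51 = 51
Sum = 88.62
88.62 is ≥ 72 and < 89 → Distinction

Distinction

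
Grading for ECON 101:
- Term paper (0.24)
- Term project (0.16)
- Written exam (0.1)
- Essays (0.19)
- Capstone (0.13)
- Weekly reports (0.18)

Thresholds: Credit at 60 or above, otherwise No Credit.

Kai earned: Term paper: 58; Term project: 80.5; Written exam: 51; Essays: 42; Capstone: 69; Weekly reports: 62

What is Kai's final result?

Weighted total:
  Term paper 58 × 0.24 = 13.92
  Term project 80.5 × 0.16 = 12.88
  Written exam 51 × 0.1 = 5.1
  Essays 42 × 0.19 = 7.98
  Capstone 69 × 0.13 = 8.97
  Weekly reports 62 × 0.18 = 11.16
Sum = 60.01
60.01 ≥ 60 → Credit

Credit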